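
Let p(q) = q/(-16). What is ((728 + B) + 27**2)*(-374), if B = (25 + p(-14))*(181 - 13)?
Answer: -2170696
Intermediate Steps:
p(q) = -q/16 (p(q) = q*(-1/16) = -q/16)
B = 4347 (B = (25 - 1/16*(-14))*(181 - 13) = (25 + 7/8)*168 = (207/8)*168 = 4347)
((728 + B) + 27**2)*(-374) = ((728 + 4347) + 27**2)*(-374) = (5075 + 729)*(-374) = 5804*(-374) = -2170696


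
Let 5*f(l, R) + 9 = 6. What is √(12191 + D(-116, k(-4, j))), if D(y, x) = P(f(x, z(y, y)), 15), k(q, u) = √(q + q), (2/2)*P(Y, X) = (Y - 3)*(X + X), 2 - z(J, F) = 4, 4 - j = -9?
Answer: √12083 ≈ 109.92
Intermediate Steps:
j = 13 (j = 4 - 1*(-9) = 4 + 9 = 13)
z(J, F) = -2 (z(J, F) = 2 - 1*4 = 2 - 4 = -2)
f(l, R) = -⅗ (f(l, R) = -9/5 + (⅕)*6 = -9/5 + 6/5 = -⅗)
P(Y, X) = 2*X*(-3 + Y) (P(Y, X) = (Y - 3)*(X + X) = (-3 + Y)*(2*X) = 2*X*(-3 + Y))
k(q, u) = √2*√q (k(q, u) = √(2*q) = √2*√q)
D(y, x) = -108 (D(y, x) = 2*15*(-3 - ⅗) = 2*15*(-18/5) = -108)
√(12191 + D(-116, k(-4, j))) = √(12191 - 108) = √12083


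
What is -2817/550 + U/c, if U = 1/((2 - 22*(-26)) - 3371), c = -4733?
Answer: -37292011667/7281010550 ≈ -5.1218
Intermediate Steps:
U = -1/2797 (U = 1/((2 + 572) - 3371) = 1/(574 - 3371) = 1/(-2797) = -1/2797 ≈ -0.00035753)
-2817/550 + U/c = -2817/550 - 1/2797/(-4733) = -2817*1/550 - 1/2797*(-1/4733) = -2817/550 + 1/13238201 = -37292011667/7281010550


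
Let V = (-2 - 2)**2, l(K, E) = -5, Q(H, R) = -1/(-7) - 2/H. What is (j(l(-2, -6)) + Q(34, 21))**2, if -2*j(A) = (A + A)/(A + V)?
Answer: 497025/1713481 ≈ 0.29007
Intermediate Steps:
Q(H, R) = 1/7 - 2/H (Q(H, R) = -1*(-1/7) - 2/H = 1/7 - 2/H)
V = 16 (V = (-4)**2 = 16)
j(A) = -A/(16 + A) (j(A) = -(A + A)/(2*(A + 16)) = -2*A/(2*(16 + A)) = -A/(16 + A))
(j(l(-2, -6)) + Q(34, 21))**2 = (-1*(-5)/(16 - 5) + (1/7)*(-14 + 34)/34)**2 = (-1*(-5)/11 + (1/7)*(1/34)*20)**2 = (-1*(-5)*1/11 + 10/119)**2 = (5/11 + 10/119)**2 = (705/1309)**2 = 497025/1713481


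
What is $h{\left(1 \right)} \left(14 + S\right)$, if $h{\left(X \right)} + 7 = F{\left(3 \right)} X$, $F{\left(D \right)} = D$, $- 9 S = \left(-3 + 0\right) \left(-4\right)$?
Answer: $- \frac{152}{3} \approx -50.667$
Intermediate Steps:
$S = - \frac{4}{3}$ ($S = - \frac{\left(-3 + 0\right) \left(-4\right)}{9} = - \frac{\left(-3\right) \left(-4\right)}{9} = \left(- \frac{1}{9}\right) 12 = - \frac{4}{3} \approx -1.3333$)
$h{\left(X \right)} = -7 + 3 X$
$h{\left(1 \right)} \left(14 + S\right) = \left(-7 + 3 \cdot 1\right) \left(14 - \frac{4}{3}\right) = \left(-7 + 3\right) \frac{38}{3} = \left(-4\right) \frac{38}{3} = - \frac{152}{3}$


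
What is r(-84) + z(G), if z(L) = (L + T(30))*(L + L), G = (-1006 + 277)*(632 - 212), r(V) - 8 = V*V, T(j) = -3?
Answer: 187494228944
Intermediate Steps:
r(V) = 8 + V**2 (r(V) = 8 + V*V = 8 + V**2)
G = -306180 (G = -729*420 = -306180)
z(L) = 2*L*(-3 + L) (z(L) = (L - 3)*(L + L) = (-3 + L)*(2*L) = 2*L*(-3 + L))
r(-84) + z(G) = (8 + (-84)**2) + 2*(-306180)*(-3 - 306180) = (8 + 7056) + 2*(-306180)*(-306183) = 7064 + 187494221880 = 187494228944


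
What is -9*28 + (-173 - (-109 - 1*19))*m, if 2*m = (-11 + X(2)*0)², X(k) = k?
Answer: -5949/2 ≈ -2974.5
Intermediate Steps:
m = 121/2 (m = (-11 + 2*0)²/2 = (-11 + 0)²/2 = (½)*(-11)² = (½)*121 = 121/2 ≈ 60.500)
-9*28 + (-173 - (-109 - 1*19))*m = -9*28 + (-173 - (-109 - 1*19))*(121/2) = -252 + (-173 - (-109 - 19))*(121/2) = -252 + (-173 - 1*(-128))*(121/2) = -252 + (-173 + 128)*(121/2) = -252 - 45*121/2 = -252 - 5445/2 = -5949/2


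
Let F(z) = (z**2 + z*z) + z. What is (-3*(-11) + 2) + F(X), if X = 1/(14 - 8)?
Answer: 317/9 ≈ 35.222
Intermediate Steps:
X = 1/6 ≈ 0.16667
F(z) = z + 2*z**2 (F(z) = (z**2 + z**2) + z = 2*z**2 + z = z + 2*z**2)
(-3*(-11) + 2) + F(X) = (-3*(-11) + 2) + (1 + 2*(1/6))/6 = (33 + 2) + (1 + 1/3)/6 = 35 + (1/6)*(4/3) = 35 + 2/9 = 317/9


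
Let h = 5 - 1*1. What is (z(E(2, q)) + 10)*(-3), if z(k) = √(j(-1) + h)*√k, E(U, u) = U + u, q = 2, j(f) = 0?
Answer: -42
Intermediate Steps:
h = 4 (h = 5 - 1 = 4)
z(k) = 2*√k (z(k) = √(0 + 4)*√k = √4*√k = 2*√k)
(z(E(2, q)) + 10)*(-3) = (2*√(2 + 2) + 10)*(-3) = (2*√4 + 10)*(-3) = (2*2 + 10)*(-3) = (4 + 10)*(-3) = 14*(-3) = -42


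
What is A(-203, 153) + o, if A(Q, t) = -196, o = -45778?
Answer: -45974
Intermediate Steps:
A(-203, 153) + o = -196 - 45778 = -45974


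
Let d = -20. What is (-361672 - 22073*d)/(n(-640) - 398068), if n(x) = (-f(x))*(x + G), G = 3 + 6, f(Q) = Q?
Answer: -19947/200477 ≈ -0.099498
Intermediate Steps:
G = 9
n(x) = -x*(9 + x) (n(x) = (-x)*(x + 9) = (-x)*(9 + x) = -x*(9 + x))
(-361672 - 22073*d)/(n(-640) - 398068) = (-361672 - 22073*(-20))/(-1*(-640)*(9 - 640) - 398068) = (-361672 + 441460)/(-1*(-640)*(-631) - 398068) = 79788/(-403840 - 398068) = 79788/(-801908) = 79788*(-1/801908) = -19947/200477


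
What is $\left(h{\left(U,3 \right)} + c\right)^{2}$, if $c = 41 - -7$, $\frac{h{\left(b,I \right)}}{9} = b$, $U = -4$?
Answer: $144$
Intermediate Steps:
$h{\left(b,I \right)} = 9 b$
$c = 48$ ($c = 41 + 7 = 48$)
$\left(h{\left(U,3 \right)} + c\right)^{2} = \left(9 \left(-4\right) + 48\right)^{2} = \left(-36 + 48\right)^{2} = 12^{2} = 144$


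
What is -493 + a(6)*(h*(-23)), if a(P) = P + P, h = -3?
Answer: 335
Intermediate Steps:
a(P) = 2*P
-493 + a(6)*(h*(-23)) = -493 + (2*6)*(-3*(-23)) = -493 + 12*69 = -493 + 828 = 335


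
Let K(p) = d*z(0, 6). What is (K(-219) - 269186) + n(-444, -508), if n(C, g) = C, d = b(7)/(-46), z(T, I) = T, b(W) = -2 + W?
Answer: -269630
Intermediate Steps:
d = -5/46 (d = (-2 + 7)/(-46) = 5*(-1/46) = -5/46 ≈ -0.10870)
K(p) = 0 (K(p) = -5/46*0 = 0)
(K(-219) - 269186) + n(-444, -508) = (0 - 269186) - 444 = -269186 - 444 = -269630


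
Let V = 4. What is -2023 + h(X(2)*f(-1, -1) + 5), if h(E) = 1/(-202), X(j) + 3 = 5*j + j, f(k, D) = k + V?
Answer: -408647/202 ≈ -2023.0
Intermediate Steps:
f(k, D) = 4 + k (f(k, D) = k + 4 = 4 + k)
X(j) = -3 + 6*j (X(j) = -3 + (5*j + j) = -3 + 6*j)
h(E) = -1/202
-2023 + h(X(2)*f(-1, -1) + 5) = -2023 - 1/202 = -408647/202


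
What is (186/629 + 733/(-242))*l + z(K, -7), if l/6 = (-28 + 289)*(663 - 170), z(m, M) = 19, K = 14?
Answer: -9447048752/4477 ≈ -2.1101e+6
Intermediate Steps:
l = 772038 (l = 6*((-28 + 289)*(663 - 170)) = 6*(261*493) = 6*128673 = 772038)
(186/629 + 733/(-242))*l + z(K, -7) = (186/629 + 733/(-242))*772038 + 19 = (186*(1/629) + 733*(-1/242))*772038 + 19 = (186/629 - 733/242)*772038 + 19 = -416045/152218*772038 + 19 = -9447133815/4477 + 19 = -9447048752/4477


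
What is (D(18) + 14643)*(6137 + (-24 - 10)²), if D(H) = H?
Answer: 106922673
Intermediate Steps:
(D(18) + 14643)*(6137 + (-24 - 10)²) = (18 + 14643)*(6137 + (-24 - 10)²) = 14661*(6137 + (-34)²) = 14661*(6137 + 1156) = 14661*7293 = 106922673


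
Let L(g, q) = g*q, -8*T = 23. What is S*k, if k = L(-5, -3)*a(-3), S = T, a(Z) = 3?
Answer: -1035/8 ≈ -129.38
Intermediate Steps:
T = -23/8 (T = -1/8*23 = -23/8 ≈ -2.8750)
S = -23/8 ≈ -2.8750
k = 45 (k = -5*(-3)*3 = 15*3 = 45)
S*k = -23/8*45 = -1035/8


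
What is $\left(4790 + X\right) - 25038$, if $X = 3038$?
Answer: $-17210$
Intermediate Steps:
$\left(4790 + X\right) - 25038 = \left(4790 + 3038\right) - 25038 = 7828 - 25038 = -17210$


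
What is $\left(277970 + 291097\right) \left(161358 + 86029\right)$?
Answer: $140779777929$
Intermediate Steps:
$\left(277970 + 291097\right) \left(161358 + 86029\right) = 569067 \cdot 247387 = 140779777929$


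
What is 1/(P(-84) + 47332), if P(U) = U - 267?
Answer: 1/46981 ≈ 2.1285e-5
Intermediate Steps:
P(U) = -267 + U
1/(P(-84) + 47332) = 1/((-267 - 84) + 47332) = 1/(-351 + 47332) = 1/46981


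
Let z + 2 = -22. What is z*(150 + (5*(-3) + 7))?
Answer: -3408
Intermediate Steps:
z = -24 (z = -2 - 22 = -24)
z*(150 + (5*(-3) + 7)) = -24*(150 + (5*(-3) + 7)) = -24*(150 + (-15 + 7)) = -24*(150 - 8) = -24*142 = -3408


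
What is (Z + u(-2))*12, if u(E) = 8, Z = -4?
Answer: 48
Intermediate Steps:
(Z + u(-2))*12 = (-4 + 8)*12 = 4*12 = 48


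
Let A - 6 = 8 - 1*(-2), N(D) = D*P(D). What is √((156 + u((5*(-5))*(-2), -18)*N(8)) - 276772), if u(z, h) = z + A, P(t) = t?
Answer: 2*I*√68098 ≈ 521.91*I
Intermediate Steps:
N(D) = D² (N(D) = D*D = D²)
A = 16 (A = 6 + (8 - 1*(-2)) = 6 + (8 + 2) = 6 + 10 = 16)
u(z, h) = 16 + z (u(z, h) = z + 16 = 16 + z)
√((156 + u((5*(-5))*(-2), -18)*N(8)) - 276772) = √((156 + (16 + (5*(-5))*(-2))*8²) - 276772) = √((156 + (16 - 25*(-2))*64) - 276772) = √((156 + (16 + 50)*64) - 276772) = √((156 + 66*64) - 276772) = √((156 + 4224) - 276772) = √(4380 - 276772) = √(-272392) = 2*I*√68098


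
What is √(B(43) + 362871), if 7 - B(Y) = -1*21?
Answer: √362899 ≈ 602.41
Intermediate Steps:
B(Y) = 28 (B(Y) = 7 - (-1)*21 = 7 - 1*(-21) = 7 + 21 = 28)
√(B(43) + 362871) = √(28 + 362871) = √362899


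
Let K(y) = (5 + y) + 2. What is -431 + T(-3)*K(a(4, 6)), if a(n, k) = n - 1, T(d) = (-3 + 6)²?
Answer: -341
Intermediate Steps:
T(d) = 9 (T(d) = 3² = 9)
a(n, k) = -1 + n
K(y) = 7 + y
-431 + T(-3)*K(a(4, 6)) = -431 + 9*(7 + (-1 + 4)) = -431 + 9*(7 + 3) = -431 + 9*10 = -431 + 90 = -341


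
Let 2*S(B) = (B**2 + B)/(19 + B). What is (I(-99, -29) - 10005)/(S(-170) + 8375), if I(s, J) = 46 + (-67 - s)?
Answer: -1498977/1250260 ≈ -1.1989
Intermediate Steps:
S(B) = (B + B**2)/(2*(19 + B)) (S(B) = ((B**2 + B)/(19 + B))/2 = ((B + B**2)/(19 + B))/2 = (B + B**2)/(2*(19 + B)))
I(s, J) = -21 - s
(I(-99, -29) - 10005)/(S(-170) + 8375) = ((-21 - 1*(-99)) - 10005)/((1/2)*(-170)*(1 - 170)/(19 - 170) + 8375) = ((-21 + 99) - 10005)/((1/2)*(-170)*(-169)/(-151) + 8375) = (78 - 10005)/((1/2)*(-170)*(-1/151)*(-169) + 8375) = -9927/(-14365/151 + 8375) = -9927/1250260/151 = -9927*151/1250260 = -1498977/1250260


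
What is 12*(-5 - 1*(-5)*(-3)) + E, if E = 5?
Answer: -235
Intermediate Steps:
12*(-5 - 1*(-5)*(-3)) + E = 12*(-5 - 1*(-5)*(-3)) + 5 = 12*(-5 + 5*(-3)) + 5 = 12*(-5 - 15) + 5 = 12*(-20) + 5 = -240 + 5 = -235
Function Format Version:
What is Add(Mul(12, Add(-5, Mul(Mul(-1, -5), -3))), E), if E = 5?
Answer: -235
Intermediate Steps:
Add(Mul(12, Add(-5, Mul(Mul(-1, -5), -3))), E) = Add(Mul(12, Add(-5, Mul(Mul(-1, -5), -3))), 5) = Add(Mul(12, Add(-5, Mul(5, -3))), 5) = Add(Mul(12, Add(-5, -15)), 5) = Add(Mul(12, -20), 5) = Add(-240, 5) = -235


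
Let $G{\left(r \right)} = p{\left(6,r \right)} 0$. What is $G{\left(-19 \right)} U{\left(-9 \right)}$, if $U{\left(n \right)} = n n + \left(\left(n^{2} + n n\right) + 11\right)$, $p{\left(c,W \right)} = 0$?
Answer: $0$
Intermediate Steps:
$U{\left(n \right)} = 11 + 3 n^{2}$ ($U{\left(n \right)} = n^{2} + \left(\left(n^{2} + n^{2}\right) + 11\right) = n^{2} + \left(2 n^{2} + 11\right) = n^{2} + \left(11 + 2 n^{2}\right) = 11 + 3 n^{2}$)
$G{\left(r \right)} = 0$ ($G{\left(r \right)} = 0 \cdot 0 = 0$)
$G{\left(-19 \right)} U{\left(-9 \right)} = 0 \left(11 + 3 \left(-9\right)^{2}\right) = 0 \left(11 + 3 \cdot 81\right) = 0 \left(11 + 243\right) = 0 \cdot 254 = 0$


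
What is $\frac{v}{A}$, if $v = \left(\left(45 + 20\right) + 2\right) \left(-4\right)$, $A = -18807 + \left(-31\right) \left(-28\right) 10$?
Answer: $\frac{268}{10127} \approx 0.026464$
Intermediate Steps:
$A = -10127$ ($A = -18807 + 868 \cdot 10 = -18807 + 8680 = -10127$)
$v = -268$ ($v = \left(65 + 2\right) \left(-4\right) = 67 \left(-4\right) = -268$)
$\frac{v}{A} = - \frac{268}{-10127} = \left(-268\right) \left(- \frac{1}{10127}\right) = \frac{268}{10127}$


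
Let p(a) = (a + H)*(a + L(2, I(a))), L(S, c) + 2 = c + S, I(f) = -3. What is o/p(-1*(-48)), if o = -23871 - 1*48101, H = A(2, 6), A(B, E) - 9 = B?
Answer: -71972/2655 ≈ -27.108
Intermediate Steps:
A(B, E) = 9 + B
L(S, c) = -2 + S + c (L(S, c) = -2 + (c + S) = -2 + (S + c) = -2 + S + c)
H = 11 (H = 9 + 2 = 11)
o = -71972 (o = -23871 - 48101 = -71972)
p(a) = (-3 + a)*(11 + a) (p(a) = (a + 11)*(a + (-2 + 2 - 3)) = (11 + a)*(a - 3) = (11 + a)*(-3 + a) = (-3 + a)*(11 + a))
o/p(-1*(-48)) = -71972/(-33 + (-1*(-48))² + 8*(-1*(-48))) = -71972/(-33 + 48² + 8*48) = -71972/(-33 + 2304 + 384) = -71972/2655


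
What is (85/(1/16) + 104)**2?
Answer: 2143296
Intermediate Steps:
(85/(1/16) + 104)**2 = (85*16 + 104)**2 = (1360 + 104)**2 = 1464**2 = 2143296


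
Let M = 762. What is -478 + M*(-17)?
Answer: -13432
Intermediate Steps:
-478 + M*(-17) = -478 + 762*(-17) = -478 - 12954 = -13432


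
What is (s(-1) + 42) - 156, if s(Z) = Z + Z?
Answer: -116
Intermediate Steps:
s(Z) = 2*Z
(s(-1) + 42) - 156 = (2*(-1) + 42) - 156 = (-2 + 42) - 156 = 40 - 156 = -116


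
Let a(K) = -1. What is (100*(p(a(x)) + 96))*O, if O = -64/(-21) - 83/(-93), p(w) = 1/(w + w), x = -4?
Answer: 8165250/217 ≈ 37628.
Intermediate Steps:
p(w) = 1/(2*w)
O = 855/217 (O = -64*(-1/21) - 83*(-1/93) = 64/21 + 83/93 = 855/217 ≈ 3.9401)
(100*(p(a(x)) + 96))*O = (100*((½)/(-1) + 96))*(855/217) = (100*((½)*(-1) + 96))*(855/217) = (100*(-½ + 96))*(855/217) = (100*(191/2))*(855/217) = 9550*(855/217) = 8165250/217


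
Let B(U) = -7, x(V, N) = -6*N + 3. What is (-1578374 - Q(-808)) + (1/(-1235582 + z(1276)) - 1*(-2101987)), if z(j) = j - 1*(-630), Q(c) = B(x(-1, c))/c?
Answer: 130485693701241/249202552 ≈ 5.2361e+5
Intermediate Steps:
x(V, N) = 3 - 6*N
Q(c) = -7/c
z(j) = 630 + j (z(j) = j + 630 = 630 + j)
(-1578374 - Q(-808)) + (1/(-1235582 + z(1276)) - 1*(-2101987)) = (-1578374 - (-7)/(-808)) + (1/(-1235582 + (630 + 1276)) - 1*(-2101987)) = (-1578374 - (-7)*(-1)/808) + (1/(-1235582 + 1906) + 2101987) = (-1578374 - 1*7/808) + (1/(-1233676) + 2101987) = (-1578374 - 7/808) + (-1/1233676 + 2101987) = -1275326199/808 + 2593170914211/1233676 = 130485693701241/249202552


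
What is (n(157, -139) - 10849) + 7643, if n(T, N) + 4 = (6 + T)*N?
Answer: -25867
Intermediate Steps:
n(T, N) = -4 + N*(6 + T) (n(T, N) = -4 + (6 + T)*N = -4 + N*(6 + T))
(n(157, -139) - 10849) + 7643 = ((-4 + 6*(-139) - 139*157) - 10849) + 7643 = ((-4 - 834 - 21823) - 10849) + 7643 = (-22661 - 10849) + 7643 = -33510 + 7643 = -25867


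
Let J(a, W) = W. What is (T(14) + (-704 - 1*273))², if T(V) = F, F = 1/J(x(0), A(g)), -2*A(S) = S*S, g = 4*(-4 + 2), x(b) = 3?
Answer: 977500225/1024 ≈ 9.5459e+5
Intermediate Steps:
g = -8 (g = 4*(-2) = -8)
A(S) = -S²/2 (A(S) = -S*S/2 = -S²/2)
F = -1/32 (F = 1/(-½*(-8)²) = 1/(-½*64) = 1/(-32) = -1/32 ≈ -0.031250)
T(V) = -1/32
(T(14) + (-704 - 1*273))² = (-1/32 + (-704 - 1*273))² = (-1/32 + (-704 - 273))² = (-1/32 - 977)² = (-31265/32)² = 977500225/1024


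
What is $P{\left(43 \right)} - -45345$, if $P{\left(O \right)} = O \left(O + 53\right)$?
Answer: $49473$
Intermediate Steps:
$P{\left(O \right)} = O \left(53 + O\right)$
$P{\left(43 \right)} - -45345 = 43 \left(53 + 43\right) - -45345 = 43 \cdot 96 + 45345 = 4128 + 45345 = 49473$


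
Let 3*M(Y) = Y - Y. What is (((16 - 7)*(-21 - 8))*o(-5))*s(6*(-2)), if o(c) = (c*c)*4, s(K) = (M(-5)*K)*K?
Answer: 0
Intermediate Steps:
M(Y) = 0 (M(Y) = (Y - Y)/3 = (1/3)*0 = 0)
s(K) = 0 (s(K) = (0*K)*K = 0*K = 0)
o(c) = 4*c**2 (o(c) = c**2*4 = 4*c**2)
(((16 - 7)*(-21 - 8))*o(-5))*s(6*(-2)) = (((16 - 7)*(-21 - 8))*(4*(-5)**2))*0 = ((9*(-29))*(4*25))*0 = -261*100*0 = -26100*0 = 0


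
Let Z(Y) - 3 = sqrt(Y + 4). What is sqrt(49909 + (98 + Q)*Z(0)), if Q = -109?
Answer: sqrt(49854) ≈ 223.28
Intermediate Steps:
Z(Y) = 3 + sqrt(4 + Y) (Z(Y) = 3 + sqrt(Y + 4) = 3 + sqrt(4 + Y))
sqrt(49909 + (98 + Q)*Z(0)) = sqrt(49909 + (98 - 109)*(3 + sqrt(4 + 0))) = sqrt(49909 - 11*(3 + sqrt(4))) = sqrt(49909 - 11*(3 + 2)) = sqrt(49909 - 11*5) = sqrt(49909 - 55) = sqrt(49854)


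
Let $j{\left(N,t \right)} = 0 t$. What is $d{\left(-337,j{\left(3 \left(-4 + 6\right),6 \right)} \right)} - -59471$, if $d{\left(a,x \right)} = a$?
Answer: $59134$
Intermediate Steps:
$j{\left(N,t \right)} = 0$
$d{\left(-337,j{\left(3 \left(-4 + 6\right),6 \right)} \right)} - -59471 = -337 - -59471 = -337 + 59471 = 59134$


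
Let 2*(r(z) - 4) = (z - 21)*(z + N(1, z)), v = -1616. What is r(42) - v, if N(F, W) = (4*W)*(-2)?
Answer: -1467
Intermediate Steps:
N(F, W) = -8*W
r(z) = 4 - 7*z*(-21 + z)/2 (r(z) = 4 + ((z - 21)*(z - 8*z))/2 = 4 + ((-21 + z)*(-7*z))/2 = 4 + (-7*z*(-21 + z))/2 = 4 - 7*z*(-21 + z)/2)
r(42) - v = (4 - 7/2*42**2 + (147/2)*42) - 1*(-1616) = (4 - 7/2*1764 + 3087) + 1616 = (4 - 6174 + 3087) + 1616 = -3083 + 1616 = -1467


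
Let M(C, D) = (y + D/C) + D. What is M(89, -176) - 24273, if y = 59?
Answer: -2170886/89 ≈ -24392.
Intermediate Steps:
M(C, D) = 59 + D + D/C (M(C, D) = (59 + D/C) + D = 59 + D + D/C)
M(89, -176) - 24273 = (59 - 176 - 176/89) - 24273 = -10589/89 - 24273 = -2170886/89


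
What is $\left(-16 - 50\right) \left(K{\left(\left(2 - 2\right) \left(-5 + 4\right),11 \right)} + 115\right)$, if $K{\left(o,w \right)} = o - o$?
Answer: $-7590$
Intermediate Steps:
$K{\left(o,w \right)} = 0$
$\left(-16 - 50\right) \left(K{\left(\left(2 - 2\right) \left(-5 + 4\right),11 \right)} + 115\right) = \left(-16 - 50\right) \left(0 + 115\right) = \left(-16 - 50\right) 115 = \left(-66\right) 115 = -7590$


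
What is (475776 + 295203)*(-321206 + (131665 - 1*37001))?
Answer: -174659124618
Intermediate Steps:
(475776 + 295203)*(-321206 + (131665 - 1*37001)) = 770979*(-321206 + (131665 - 37001)) = 770979*(-321206 + 94664) = 770979*(-226542) = -174659124618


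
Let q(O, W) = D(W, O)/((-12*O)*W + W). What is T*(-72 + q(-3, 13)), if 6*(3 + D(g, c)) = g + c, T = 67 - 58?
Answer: -311700/481 ≈ -648.03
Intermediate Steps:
T = 9
D(g, c) = -3 + c/6 + g/6 (D(g, c) = -3 + (g + c)/6 = -3 + (c + g)/6 = -3 + (c/6 + g/6) = -3 + c/6 + g/6)
q(O, W) = (-3 + O/6 + W/6)/(W - 12*O*W) (q(O, W) = (-3 + O/6 + W/6)/((-12*O)*W + W) = (-3 + O/6 + W/6)/(-12*O*W + W) = (-3 + O/6 + W/6)/(W - 12*O*W))
T*(-72 + q(-3, 13)) = 9*(-72 + (⅙)*(18 - 1*(-3) - 1*13)/(13*(-1 + 12*(-3)))) = 9*(-72 + (⅙)*(1/13)*(18 + 3 - 13)/(-1 - 36)) = 9*(-72 + (⅙)*(1/13)*8/(-37)) = 9*(-72 + (⅙)*(1/13)*(-1/37)*8) = 9*(-72 - 4/1443) = 9*(-103900/1443) = -311700/481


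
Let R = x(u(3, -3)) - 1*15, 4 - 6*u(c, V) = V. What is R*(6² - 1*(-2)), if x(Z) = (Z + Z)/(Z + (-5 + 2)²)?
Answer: -34238/61 ≈ -561.28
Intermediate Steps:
u(c, V) = ⅔ - V/6
x(Z) = 2*Z/(9 + Z) (x(Z) = (2*Z)/(Z + (-3)²) = (2*Z)/(Z + 9) = (2*Z)/(9 + Z) = 2*Z/(9 + Z))
R = -901/61 (R = 2*(⅔ - ⅙*(-3))/(9 + (⅔ - ⅙*(-3))) - 1*15 = 2*(⅔ + ½)/(9 + (⅔ + ½)) - 15 = 2*(7/6)/(9 + 7/6) - 15 = 2*(7/6)/(61/6) - 15 = 2*(7/6)*(6/61) - 15 = 14/61 - 15 = -901/61 ≈ -14.770)
R*(6² - 1*(-2)) = -901*(6² - 1*(-2))/61 = -901*(36 + 2)/61 = -901/61*38 = -34238/61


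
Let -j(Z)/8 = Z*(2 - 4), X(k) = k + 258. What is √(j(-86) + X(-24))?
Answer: I*√1142 ≈ 33.794*I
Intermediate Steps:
X(k) = 258 + k
j(Z) = 16*Z (j(Z) = -8*Z*(2 - 4) = -8*Z*(-2) = -(-16)*Z = 16*Z)
√(j(-86) + X(-24)) = √(16*(-86) + (258 - 24)) = √(-1376 + 234) = √(-1142) = I*√1142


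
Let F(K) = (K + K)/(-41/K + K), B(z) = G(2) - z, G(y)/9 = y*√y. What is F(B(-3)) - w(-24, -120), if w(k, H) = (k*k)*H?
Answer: 1538520633/22258 - 1107*√2/44516 ≈ 69122.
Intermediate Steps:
G(y) = 9*y^(3/2) (G(y) = 9*(y*√y) = 9*y^(3/2))
B(z) = -z + 18*√2 (B(z) = 9*2^(3/2) - z = 9*(2*√2) - z = 18*√2 - z = -z + 18*√2)
F(K) = 2*K/(K - 41/K) (F(K) = (2*K)/(K - 41/K) = 2*K/(K - 41/K))
w(k, H) = H*k² (w(k, H) = k²*H = H*k²)
F(B(-3)) - w(-24, -120) = 2*(-1*(-3) + 18*√2)²/(-41 + (-1*(-3) + 18*√2)²) - (-120)*(-24)² = 2*(3 + 18*√2)²/(-41 + (3 + 18*√2)²) - (-120)*576 = 2*(3 + 18*√2)²/(-41 + (3 + 18*√2)²) - 1*(-69120) = 2*(3 + 18*√2)²/(-41 + (3 + 18*√2)²) + 69120 = 69120 + 2*(3 + 18*√2)²/(-41 + (3 + 18*√2)²)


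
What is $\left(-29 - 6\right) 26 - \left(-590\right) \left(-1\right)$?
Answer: $-1500$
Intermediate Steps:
$\left(-29 - 6\right) 26 - \left(-590\right) \left(-1\right) = \left(-35\right) 26 - 590 = -910 - 590 = -1500$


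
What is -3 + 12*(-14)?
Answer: -171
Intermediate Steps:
-3 + 12*(-14) = -3 - 168 = -171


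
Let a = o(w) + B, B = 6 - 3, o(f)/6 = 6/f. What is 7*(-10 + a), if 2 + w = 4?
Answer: 77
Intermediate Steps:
w = 2 (w = -2 + 4 = 2)
o(f) = 36/f (o(f) = 6*(6/f) = 36/f)
B = 3
a = 21 (a = 36/2 + 3 = 36*(½) + 3 = 18 + 3 = 21)
7*(-10 + a) = 7*(-10 + 21) = 7*11 = 77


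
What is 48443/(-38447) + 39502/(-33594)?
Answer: -1573063768/645794259 ≈ -2.4359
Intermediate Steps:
48443/(-38447) + 39502/(-33594) = 48443*(-1/38447) + 39502*(-1/33594) = -48443/38447 - 19751/16797 = -1573063768/645794259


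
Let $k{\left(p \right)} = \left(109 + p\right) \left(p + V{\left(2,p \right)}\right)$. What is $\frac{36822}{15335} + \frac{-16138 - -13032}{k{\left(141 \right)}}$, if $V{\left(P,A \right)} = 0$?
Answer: $\frac{125034499}{54055875} \approx 2.3131$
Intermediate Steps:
$k{\left(p \right)} = p \left(109 + p\right)$ ($k{\left(p \right)} = \left(109 + p\right) \left(p + 0\right) = \left(109 + p\right) p = p \left(109 + p\right)$)
$\frac{36822}{15335} + \frac{-16138 - -13032}{k{\left(141 \right)}} = \frac{36822}{15335} + \frac{-16138 - -13032}{141 \left(109 + 141\right)} = 36822 \cdot \frac{1}{15335} + \frac{-16138 + 13032}{141 \cdot 250} = \frac{36822}{15335} - \frac{3106}{35250} = \frac{36822}{15335} - \frac{1553}{17625} = \frac{125034499}{54055875}$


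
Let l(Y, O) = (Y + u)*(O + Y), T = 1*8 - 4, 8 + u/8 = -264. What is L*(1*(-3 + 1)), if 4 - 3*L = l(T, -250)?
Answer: 1068616/3 ≈ 3.5621e+5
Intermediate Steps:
u = -2176 (u = -64 + 8*(-264) = -64 - 2112 = -2176)
T = 4 (T = 8 - 4 = 4)
l(Y, O) = (-2176 + Y)*(O + Y) (l(Y, O) = (Y - 2176)*(O + Y) = (-2176 + Y)*(O + Y))
L = -534308/3 (L = 4/3 - (4**2 - 2176*(-250) - 2176*4 - 250*4)/3 = 4/3 - (16 + 544000 - 8704 - 1000)/3 = 4/3 - 1/3*534312 = 4/3 - 178104 = -534308/3 ≈ -1.7810e+5)
L*(1*(-3 + 1)) = -534308*(-3 + 1)/3 = -534308*(-2)/3 = -534308/3*(-2) = 1068616/3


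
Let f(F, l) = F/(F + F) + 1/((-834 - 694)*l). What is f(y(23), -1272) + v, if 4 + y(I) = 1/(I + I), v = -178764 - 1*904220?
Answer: -2104904058335/1943616 ≈ -1.0830e+6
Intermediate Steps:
v = -1082984 (v = -178764 - 904220 = -1082984)
y(I) = -4 + 1/(2*I) (y(I) = -4 + 1/(I + I) = -4 + 1/(2*I))
f(F, l) = ½ - 1/(1528*l) (f(F, l) = F/((2*F)) + 1/((-1528)*l) = F*(1/(2*F)) - 1/(1528*l) = ½ - 1/(1528*l))
f(y(23), -1272) + v = (1/1528)*(-1 + 764*(-1272))/(-1272) - 1082984 = (1/1528)*(-1/1272)*(-1 - 971808) - 1082984 = (1/1528)*(-1/1272)*(-971809) - 1082984 = 971809/1943616 - 1082984 = -2104904058335/1943616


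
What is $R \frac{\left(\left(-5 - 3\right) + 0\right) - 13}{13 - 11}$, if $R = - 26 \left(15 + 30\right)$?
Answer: $12285$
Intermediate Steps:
$R = -1170$ ($R = \left(-26\right) 45 = -1170$)
$R \frac{\left(\left(-5 - 3\right) + 0\right) - 13}{13 - 11} = - 1170 \frac{\left(\left(-5 - 3\right) + 0\right) - 13}{13 - 11} = - 1170 \frac{\left(-8 + 0\right) - 13}{2} = - 1170 \left(-8 - 13\right) \frac{1}{2} = - 1170 \left(\left(-21\right) \frac{1}{2}\right) = \left(-1170\right) \left(- \frac{21}{2}\right) = 12285$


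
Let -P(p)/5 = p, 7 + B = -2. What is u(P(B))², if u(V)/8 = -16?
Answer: 16384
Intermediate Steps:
B = -9 (B = -7 - 2 = -9)
P(p) = -5*p
u(V) = -128 (u(V) = 8*(-16) = -128)
u(P(B))² = (-128)² = 16384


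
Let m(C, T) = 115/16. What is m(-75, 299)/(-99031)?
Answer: -115/1584496 ≈ -7.2578e-5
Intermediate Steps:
m(C, T) = 115/16 (m(C, T) = 115*(1/16) = 115/16)
m(-75, 299)/(-99031) = (115/16)/(-99031) = (115/16)*(-1/99031) = -115/1584496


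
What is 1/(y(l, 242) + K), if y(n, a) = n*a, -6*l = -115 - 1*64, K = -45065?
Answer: -3/113536 ≈ -2.6423e-5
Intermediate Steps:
l = 179/6 (l = -(-115 - 1*64)/6 = -(-115 - 64)/6 = -⅙*(-179) = 179/6 ≈ 29.833)
y(n, a) = a*n
1/(y(l, 242) + K) = 1/(242*(179/6) - 45065) = 1/(21659/3 - 45065) = 1/(-113536/3) = -3/113536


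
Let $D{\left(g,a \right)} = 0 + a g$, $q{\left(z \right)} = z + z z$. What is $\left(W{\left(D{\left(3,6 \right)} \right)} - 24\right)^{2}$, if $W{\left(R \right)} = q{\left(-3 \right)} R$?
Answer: $7056$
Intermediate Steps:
$q{\left(z \right)} = z + z^{2}$
$D{\left(g,a \right)} = a g$
$W{\left(R \right)} = 6 R$ ($W{\left(R \right)} = - 3 \left(1 - 3\right) R = \left(-3\right) \left(-2\right) R = 6 R$)
$\left(W{\left(D{\left(3,6 \right)} \right)} - 24\right)^{2} = \left(6 \cdot 6 \cdot 3 - 24\right)^{2} = \left(6 \cdot 18 - 24\right)^{2} = \left(108 - 24\right)^{2} = 84^{2} = 7056$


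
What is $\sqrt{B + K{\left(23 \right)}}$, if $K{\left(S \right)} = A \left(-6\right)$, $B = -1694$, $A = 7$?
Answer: $2 i \sqrt{434} \approx 41.665 i$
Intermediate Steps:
$K{\left(S \right)} = -42$ ($K{\left(S \right)} = 7 \left(-6\right) = -42$)
$\sqrt{B + K{\left(23 \right)}} = \sqrt{-1694 - 42} = \sqrt{-1736} = 2 i \sqrt{434}$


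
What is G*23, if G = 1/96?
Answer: 23/96 ≈ 0.23958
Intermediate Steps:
G = 1/96 ≈ 0.010417
G*23 = (1/96)*23 = 23/96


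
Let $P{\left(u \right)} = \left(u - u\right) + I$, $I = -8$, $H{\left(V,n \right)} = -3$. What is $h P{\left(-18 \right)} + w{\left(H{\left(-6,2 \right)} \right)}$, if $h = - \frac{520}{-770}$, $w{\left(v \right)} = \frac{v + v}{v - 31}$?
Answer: $- \frac{6841}{1309} \approx -5.2261$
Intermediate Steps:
$w{\left(v \right)} = \frac{2 v}{-31 + v}$
$h = \frac{52}{77}$ ($h = \left(-520\right) \left(- \frac{1}{770}\right) = \frac{52}{77} \approx 0.67532$)
$P{\left(u \right)} = -8$ ($P{\left(u \right)} = \left(u - u\right) - 8 = 0 - 8 = -8$)
$h P{\left(-18 \right)} + w{\left(H{\left(-6,2 \right)} \right)} = \frac{52}{77} \left(-8\right) + 2 \left(-3\right) \frac{1}{-31 - 3} = - \frac{416}{77} + 2 \left(-3\right) \frac{1}{-34} = - \frac{416}{77} + 2 \left(-3\right) \left(- \frac{1}{34}\right) = - \frac{416}{77} + \frac{3}{17} = - \frac{6841}{1309}$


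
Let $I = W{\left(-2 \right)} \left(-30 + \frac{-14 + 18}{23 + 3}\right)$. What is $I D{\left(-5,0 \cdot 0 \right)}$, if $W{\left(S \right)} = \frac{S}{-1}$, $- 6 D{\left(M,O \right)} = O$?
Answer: $0$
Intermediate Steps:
$D{\left(M,O \right)} = - \frac{O}{6}$
$W{\left(S \right)} = - S$ ($W{\left(S \right)} = S \left(-1\right) = - S$)
$I = - \frac{776}{13}$ ($I = \left(-1\right) \left(-2\right) \left(-30 + \frac{-14 + 18}{23 + 3}\right) = 2 \left(-30 + \frac{4}{26}\right) = 2 \left(-30 + 4 \cdot \frac{1}{26}\right) = 2 \left(-30 + \frac{2}{13}\right) = 2 \left(- \frac{388}{13}\right) = - \frac{776}{13} \approx -59.692$)
$I D{\left(-5,0 \cdot 0 \right)} = - \frac{776 \left(- \frac{0 \cdot 0}{6}\right)}{13} = - \frac{776 \left(\left(- \frac{1}{6}\right) 0\right)}{13} = \left(- \frac{776}{13}\right) 0 = 0$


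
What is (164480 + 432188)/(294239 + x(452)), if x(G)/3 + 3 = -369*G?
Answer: -298334/103067 ≈ -2.8946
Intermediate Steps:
x(G) = -9 - 1107*G (x(G) = -9 + 3*(-369*G) = -9 - 1107*G)
(164480 + 432188)/(294239 + x(452)) = (164480 + 432188)/(294239 + (-9 - 1107*452)) = 596668/(294239 + (-9 - 500364)) = 596668/(294239 - 500373) = 596668/(-206134) = 596668*(-1/206134) = -298334/103067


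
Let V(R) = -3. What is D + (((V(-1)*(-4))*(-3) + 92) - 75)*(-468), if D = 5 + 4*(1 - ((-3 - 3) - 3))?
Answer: 8937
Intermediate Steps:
D = 45 (D = 5 + 4*(1 - (-6 - 3)) = 5 + 4*(1 - 1*(-9)) = 5 + 4*(1 + 9) = 5 + 4*10 = 5 + 40 = 45)
D + (((V(-1)*(-4))*(-3) + 92) - 75)*(-468) = 45 + ((-3*(-4)*(-3) + 92) - 75)*(-468) = 45 + ((12*(-3) + 92) - 75)*(-468) = 45 + ((-36 + 92) - 75)*(-468) = 45 + (56 - 75)*(-468) = 45 - 19*(-468) = 45 + 8892 = 8937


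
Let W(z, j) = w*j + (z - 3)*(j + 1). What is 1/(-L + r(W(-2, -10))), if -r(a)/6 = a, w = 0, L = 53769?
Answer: -1/54039 ≈ -1.8505e-5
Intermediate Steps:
W(z, j) = (1 + j)*(-3 + z) (W(z, j) = 0*j + (z - 3)*(j + 1) = 0 + (-3 + z)*(1 + j) = 0 + (1 + j)*(-3 + z) = (1 + j)*(-3 + z))
r(a) = -6*a
1/(-L + r(W(-2, -10))) = 1/(-1*53769 - 6*(-3 - 2 - 3*(-10) - 10*(-2))) = 1/(-53769 - 6*(-3 - 2 + 30 + 20)) = 1/(-53769 - 6*45) = 1/(-53769 - 270) = 1/(-54039) = -1/54039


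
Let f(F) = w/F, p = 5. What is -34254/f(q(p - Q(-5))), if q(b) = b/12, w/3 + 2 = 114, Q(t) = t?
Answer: -9515/112 ≈ -84.955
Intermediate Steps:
w = 336 (w = -6 + 3*114 = -6 + 342 = 336)
q(b) = b/12 (q(b) = b*(1/12) = b/12)
f(F) = 336/F
-34254/f(q(p - Q(-5))) = -34254/(336/(((5 - 1*(-5))/12))) = -34254/(336/(((5 + 5)/12))) = -34254/(336/(((1/12)*10))) = -34254/(336/(⅚)) = -34254/(336*(6/5)) = -34254/2016/5 = -34254*5/2016 = -9515/112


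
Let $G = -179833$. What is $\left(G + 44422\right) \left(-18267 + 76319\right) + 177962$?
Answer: $-7860701410$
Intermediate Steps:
$\left(G + 44422\right) \left(-18267 + 76319\right) + 177962 = \left(-179833 + 44422\right) \left(-18267 + 76319\right) + 177962 = \left(-135411\right) 58052 + 177962 = -7860879372 + 177962 = -7860701410$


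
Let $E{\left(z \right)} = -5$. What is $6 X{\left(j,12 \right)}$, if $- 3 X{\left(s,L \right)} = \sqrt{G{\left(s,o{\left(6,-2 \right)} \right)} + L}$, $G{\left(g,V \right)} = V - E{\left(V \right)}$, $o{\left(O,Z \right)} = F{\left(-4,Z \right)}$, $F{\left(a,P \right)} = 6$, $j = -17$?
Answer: $- 2 \sqrt{23} \approx -9.5917$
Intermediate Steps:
$o{\left(O,Z \right)} = 6$
$G{\left(g,V \right)} = 5 + V$ ($G{\left(g,V \right)} = V - -5 = V + 5 = 5 + V$)
$X{\left(s,L \right)} = - \frac{\sqrt{11 + L}}{3}$ ($X{\left(s,L \right)} = - \frac{\sqrt{\left(5 + 6\right) + L}}{3} = - \frac{\sqrt{11 + L}}{3}$)
$6 X{\left(j,12 \right)} = 6 \left(- \frac{\sqrt{11 + 12}}{3}\right) = 6 \left(- \frac{\sqrt{23}}{3}\right) = - 2 \sqrt{23}$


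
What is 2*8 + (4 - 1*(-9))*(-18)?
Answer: -218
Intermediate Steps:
2*8 + (4 - 1*(-9))*(-18) = 16 + (4 + 9)*(-18) = 16 + 13*(-18) = 16 - 234 = -218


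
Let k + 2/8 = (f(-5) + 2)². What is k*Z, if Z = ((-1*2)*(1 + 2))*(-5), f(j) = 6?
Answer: 3825/2 ≈ 1912.5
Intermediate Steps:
k = 255/4 (k = -¼ + (6 + 2)² = -¼ + 8² = -¼ + 64 = 255/4 ≈ 63.750)
Z = 30 (Z = -2*3*(-5) = -6*(-5) = 30)
k*Z = (255/4)*30 = 3825/2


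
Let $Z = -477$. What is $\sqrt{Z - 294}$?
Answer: $i \sqrt{771} \approx 27.767 i$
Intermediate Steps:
$\sqrt{Z - 294} = \sqrt{-477 - 294} = \sqrt{-771} = i \sqrt{771}$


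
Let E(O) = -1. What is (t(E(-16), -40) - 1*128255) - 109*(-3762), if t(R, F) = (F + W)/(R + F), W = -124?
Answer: 281807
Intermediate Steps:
t(R, F) = (-124 + F)/(F + R) (t(R, F) = (F - 124)/(R + F) = (-124 + F)/(F + R))
(t(E(-16), -40) - 1*128255) - 109*(-3762) = ((-124 - 40)/(-40 - 1) - 1*128255) - 109*(-3762) = (-164/(-41) - 128255) + 410058 = (-1/41*(-164) - 128255) + 410058 = (4 - 128255) + 410058 = -128251 + 410058 = 281807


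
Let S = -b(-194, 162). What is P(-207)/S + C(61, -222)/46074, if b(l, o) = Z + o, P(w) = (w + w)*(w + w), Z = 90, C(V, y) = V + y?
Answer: -31337063/46074 ≈ -680.15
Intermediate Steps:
P(w) = 4*w² (P(w) = (2*w)*(2*w) = 4*w²)
b(l, o) = 90 + o
S = -252 (S = -(90 + 162) = -1*252 = -252)
P(-207)/S + C(61, -222)/46074 = (4*(-207)²)/(-252) + (61 - 222)/46074 = (4*42849)*(-1/252) - 161*1/46074 = 171396*(-1/252) - 23/6582 = -4761/7 - 23/6582 = -31337063/46074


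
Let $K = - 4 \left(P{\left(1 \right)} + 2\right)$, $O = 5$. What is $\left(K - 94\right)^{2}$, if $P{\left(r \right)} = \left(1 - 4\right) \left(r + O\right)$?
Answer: $900$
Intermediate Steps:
$P{\left(r \right)} = -15 - 3 r$ ($P{\left(r \right)} = \left(1 - 4\right) \left(r + 5\right) = - 3 \left(5 + r\right) = -15 - 3 r$)
$K = 64$ ($K = - 4 \left(\left(-15 - 3\right) + 2\right) = - 4 \left(-18 + 2\right) = \left(-4\right) \left(-16\right) = 64$)
$\left(K - 94\right)^{2} = \left(64 - 94\right)^{2} = \left(-30\right)^{2} = 900$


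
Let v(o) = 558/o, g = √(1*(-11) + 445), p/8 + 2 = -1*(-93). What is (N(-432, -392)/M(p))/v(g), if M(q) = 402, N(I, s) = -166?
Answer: -83*√434/112158 ≈ -0.015417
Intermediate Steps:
p = 728 (p = -16 + 8*(-1*(-93)) = -16 + 8*93 = -16 + 744 = 728)
g = √434 (g = √(-11 + 445) = √434 ≈ 20.833)
(N(-432, -392)/M(p))/v(g) = (-166/402)/((558/(√434))) = (-166*1/402)/((558*(√434/434))) = -83*√434/558/201 = -83*√434/112158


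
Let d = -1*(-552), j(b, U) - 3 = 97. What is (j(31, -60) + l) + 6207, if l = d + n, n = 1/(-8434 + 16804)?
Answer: 57409831/8370 ≈ 6859.0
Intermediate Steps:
j(b, U) = 100 (j(b, U) = 3 + 97 = 100)
d = 552
n = 1/8370 ≈ 0.00011947
l = 4620241/8370 (l = 552 + 1/8370 = 4620241/8370 ≈ 552.00)
(j(31, -60) + l) + 6207 = (100 + 4620241/8370) + 6207 = 5457241/8370 + 6207 = 57409831/8370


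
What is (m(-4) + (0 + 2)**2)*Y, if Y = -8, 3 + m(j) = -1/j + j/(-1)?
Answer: -42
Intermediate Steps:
m(j) = -3 - j - 1/j (m(j) = -3 + (-1/j + j/(-1)) = -3 + (-1/j + j*(-1)) = -3 + (-1/j - j) = -3 + (-j - 1/j) = -3 - j - 1/j)
(m(-4) + (0 + 2)**2)*Y = ((-3 - 1*(-4) - 1/(-4)) + (0 + 2)**2)*(-8) = ((-3 + 4 - 1*(-1/4)) + 2**2)*(-8) = ((-3 + 4 + 1/4) + 4)*(-8) = (5/4 + 4)*(-8) = (21/4)*(-8) = -42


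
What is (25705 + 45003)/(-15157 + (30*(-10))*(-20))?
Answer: -70708/9157 ≈ -7.7217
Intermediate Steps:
(25705 + 45003)/(-15157 + (30*(-10))*(-20)) = 70708/(-15157 - 300*(-20)) = 70708/(-15157 + 6000) = 70708/(-9157) = 70708*(-1/9157) = -70708/9157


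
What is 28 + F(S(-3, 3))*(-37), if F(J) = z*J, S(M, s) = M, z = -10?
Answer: -1082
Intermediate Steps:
F(J) = -10*J
28 + F(S(-3, 3))*(-37) = 28 - 10*(-3)*(-37) = 28 + 30*(-37) = 28 - 1110 = -1082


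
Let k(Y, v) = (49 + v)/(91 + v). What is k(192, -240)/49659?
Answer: 191/7399191 ≈ 2.5814e-5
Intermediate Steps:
k(Y, v) = (49 + v)/(91 + v)
k(192, -240)/49659 = ((49 - 240)/(91 - 240))/49659 = (-191/(-149))*(1/49659) = -1/149*(-191)*(1/49659) = (191/149)*(1/49659) = 191/7399191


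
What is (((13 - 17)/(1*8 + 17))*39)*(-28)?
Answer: 4368/25 ≈ 174.72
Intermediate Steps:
(((13 - 17)/(1*8 + 17))*39)*(-28) = (-4/(8 + 17)*39)*(-28) = (-4/25*39)*(-28) = (-4*1/25*39)*(-28) = -4/25*39*(-28) = -156/25*(-28) = 4368/25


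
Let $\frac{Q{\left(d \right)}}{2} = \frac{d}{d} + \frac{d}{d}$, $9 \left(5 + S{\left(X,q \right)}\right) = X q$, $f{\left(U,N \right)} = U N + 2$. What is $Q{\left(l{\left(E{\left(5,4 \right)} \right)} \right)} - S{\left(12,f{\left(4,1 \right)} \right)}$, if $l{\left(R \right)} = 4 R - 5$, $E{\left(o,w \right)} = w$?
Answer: $1$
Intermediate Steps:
$f{\left(U,N \right)} = 2 + N U$ ($f{\left(U,N \right)} = N U + 2 = 2 + N U$)
$S{\left(X,q \right)} = -5 + \frac{X q}{9}$
$l{\left(R \right)} = -5 + 4 R$
$Q{\left(d \right)} = 4$ ($Q{\left(d \right)} = 2 \left(\frac{d}{d} + \frac{d}{d}\right) = 2 \left(1 + 1\right) = 2 \cdot 2 = 4$)
$Q{\left(l{\left(E{\left(5,4 \right)} \right)} \right)} - S{\left(12,f{\left(4,1 \right)} \right)} = 4 - \left(-5 + \frac{1}{9} \cdot 12 \left(2 + 1 \cdot 4\right)\right) = 4 - \left(-5 + \frac{1}{9} \cdot 12 \left(2 + 4\right)\right) = 4 - \left(-5 + \frac{1}{9} \cdot 12 \cdot 6\right) = 4 - \left(-5 + 8\right) = 4 - 3 = 1$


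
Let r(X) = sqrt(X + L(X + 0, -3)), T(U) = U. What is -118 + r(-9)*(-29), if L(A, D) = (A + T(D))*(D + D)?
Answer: -118 - 87*sqrt(7) ≈ -348.18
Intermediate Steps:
L(A, D) = 2*D*(A + D) (L(A, D) = (A + D)*(D + D) = (A + D)*(2*D) = 2*D*(A + D))
r(X) = sqrt(18 - 5*X) (r(X) = sqrt(X + 2*(-3)*((X + 0) - 3)) = sqrt(X + 2*(-3)*(X - 3)) = sqrt(X + 2*(-3)*(-3 + X)) = sqrt(X + (18 - 6*X)) = sqrt(18 - 5*X))
-118 + r(-9)*(-29) = -118 + sqrt(18 - 5*(-9))*(-29) = -118 + sqrt(18 + 45)*(-29) = -118 + sqrt(63)*(-29) = -118 + (3*sqrt(7))*(-29) = -118 - 87*sqrt(7)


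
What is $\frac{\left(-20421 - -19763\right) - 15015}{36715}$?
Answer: $- \frac{2239}{5245} \approx -0.42688$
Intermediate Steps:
$\frac{\left(-20421 - -19763\right) - 15015}{36715} = \left(\left(-20421 + 19763\right) - 15015\right) \frac{1}{36715} = \left(-658 - 15015\right) \frac{1}{36715} = \left(-15673\right) \frac{1}{36715} = - \frac{2239}{5245}$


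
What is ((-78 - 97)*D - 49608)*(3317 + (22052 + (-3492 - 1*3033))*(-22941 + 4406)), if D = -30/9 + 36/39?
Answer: 184018635795512/13 ≈ 1.4155e+13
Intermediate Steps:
D = -94/39 (D = -30*⅑ + 36*(1/39) = -10/3 + 12/13 = -94/39 ≈ -2.4103)
((-78 - 97)*D - 49608)*(3317 + (22052 + (-3492 - 1*3033))*(-22941 + 4406)) = ((-78 - 97)*(-94/39) - 49608)*(3317 + (22052 + (-3492 - 1*3033))*(-22941 + 4406)) = (-175*(-94/39) - 49608)*(3317 + (22052 + (-3492 - 3033))*(-18535)) = (16450/39 - 49608)*(3317 + (22052 - 6525)*(-18535)) = -1918262*(3317 + 15527*(-18535))/39 = -1918262*(3317 - 287792945)/39 = -1918262/39*(-287789628) = 184018635795512/13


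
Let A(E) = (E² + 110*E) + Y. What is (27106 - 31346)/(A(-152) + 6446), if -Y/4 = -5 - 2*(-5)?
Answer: -424/1281 ≈ -0.33099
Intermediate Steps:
Y = -20 (Y = -4*(-5 - 2*(-5)) = -4*(-5 + 10) = -4*5 = -20)
A(E) = -20 + E² + 110*E (A(E) = (E² + 110*E) - 20 = -20 + E² + 110*E)
(27106 - 31346)/(A(-152) + 6446) = (27106 - 31346)/((-20 + (-152)² + 110*(-152)) + 6446) = -4240/((-20 + 23104 - 16720) + 6446) = -4240/(6364 + 6446) = -4240/12810 = -4240*1/12810 = -424/1281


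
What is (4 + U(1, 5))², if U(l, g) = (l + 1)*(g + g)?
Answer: 576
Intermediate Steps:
U(l, g) = 2*g*(1 + l) (U(l, g) = (1 + l)*(2*g) = 2*g*(1 + l))
(4 + U(1, 5))² = (4 + 2*5*(1 + 1))² = (4 + 2*5*2)² = (4 + 20)² = 24² = 576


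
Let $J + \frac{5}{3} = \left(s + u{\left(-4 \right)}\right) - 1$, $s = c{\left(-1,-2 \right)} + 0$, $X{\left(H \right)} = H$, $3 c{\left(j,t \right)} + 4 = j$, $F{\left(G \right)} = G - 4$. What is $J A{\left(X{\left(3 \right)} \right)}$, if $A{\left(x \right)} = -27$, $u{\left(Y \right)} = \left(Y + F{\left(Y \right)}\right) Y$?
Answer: $-1179$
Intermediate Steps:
$F{\left(G \right)} = -4 + G$ ($F{\left(G \right)} = G - 4 = -4 + G$)
$u{\left(Y \right)} = Y \left(-4 + 2 Y\right)$ ($u{\left(Y \right)} = \left(Y + \left(-4 + Y\right)\right) Y = \left(-4 + 2 Y\right) Y = Y \left(-4 + 2 Y\right)$)
$c{\left(j,t \right)} = - \frac{4}{3} + \frac{j}{3}$
$s = - \frac{5}{3}$ ($s = \left(- \frac{4}{3} + \frac{1}{3} \left(-1\right)\right) + 0 = \left(- \frac{4}{3} - \frac{1}{3}\right) + 0 = - \frac{5}{3} + 0 = - \frac{5}{3} \approx -1.6667$)
$J = \frac{131}{3}$ ($J = - \frac{5}{3} - \left(\frac{8}{3} + 8 \left(-2 - 4\right)\right) = - \frac{5}{3} - \left(\frac{8}{3} - 48\right) = - \frac{5}{3} + \left(\left(- \frac{5}{3} + 48\right) - 1\right) = - \frac{5}{3} + \left(\frac{139}{3} - 1\right) = - \frac{5}{3} + \frac{136}{3} = \frac{131}{3} \approx 43.667$)
$J A{\left(X{\left(3 \right)} \right)} = \frac{131}{3} \left(-27\right) = -1179$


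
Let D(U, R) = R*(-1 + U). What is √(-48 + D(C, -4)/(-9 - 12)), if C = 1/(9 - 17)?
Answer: 15*I*√42/14 ≈ 6.9436*I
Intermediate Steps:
C = -⅛ (C = 1/(-8) = -⅛ ≈ -0.12500)
√(-48 + D(C, -4)/(-9 - 12)) = √(-48 + (-4*(-1 - ⅛))/(-9 - 12)) = √(-48 + (-4*(-9/8))/(-21)) = √(-48 - 1/21*9/2) = √(-48 - 3/14) = √(-675/14) = 15*I*√42/14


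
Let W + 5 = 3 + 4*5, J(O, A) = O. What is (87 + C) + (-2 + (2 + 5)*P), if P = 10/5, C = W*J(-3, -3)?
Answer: 45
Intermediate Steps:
W = 18 (W = -5 + (3 + 4*5) = -5 + (3 + 20) = -5 + 23 = 18)
C = -54 (C = 18*(-3) = -54)
P = 2 (P = 10*(1/5) = 2)
(87 + C) + (-2 + (2 + 5)*P) = (87 - 54) + (-2 + (2 + 5)*2) = 33 + (-2 + 7*2) = 33 + (-2 + 14) = 33 + 12 = 45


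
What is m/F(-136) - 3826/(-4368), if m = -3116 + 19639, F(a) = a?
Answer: -2239129/18564 ≈ -120.62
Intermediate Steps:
m = 16523
m/F(-136) - 3826/(-4368) = 16523/(-136) - 3826/(-4368) = 16523*(-1/136) - 3826*(-1/4368) = -16523/136 + 1913/2184 = -2239129/18564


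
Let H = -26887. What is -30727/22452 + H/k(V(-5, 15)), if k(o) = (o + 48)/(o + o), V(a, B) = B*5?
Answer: -30184606007/920532 ≈ -32790.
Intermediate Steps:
V(a, B) = 5*B
k(o) = (48 + o)/(2*o) (k(o) = (48 + o)/((2*o)) = (48 + o)*(1/(2*o)) = (48 + o)/(2*o))
-30727/22452 + H/k(V(-5, 15)) = -30727/22452 - 26887*150/(48 + 5*15) = -30727*1/22452 - 26887*150/(48 + 75) = -30727/22452 - 26887/((½)*(1/75)*123) = -30727/22452 - 26887/41/50 = -30727/22452 - 26887*50/41 = -30727/22452 - 1344350/41 = -30184606007/920532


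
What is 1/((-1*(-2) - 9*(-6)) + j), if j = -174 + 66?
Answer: -1/52 ≈ -0.019231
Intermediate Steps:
j = -108
1/((-1*(-2) - 9*(-6)) + j) = 1/((-1*(-2) - 9*(-6)) - 108) = 1/((2 + 54) - 108) = 1/(56 - 108) = 1/(-52) = -1/52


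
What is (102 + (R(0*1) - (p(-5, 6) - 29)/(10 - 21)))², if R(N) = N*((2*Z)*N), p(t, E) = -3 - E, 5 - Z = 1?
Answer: 1175056/121 ≈ 9711.2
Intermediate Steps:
Z = 4 (Z = 5 - 1*1 = 5 - 1 = 4)
R(N) = 8*N² (R(N) = N*((2*4)*N) = N*(8*N) = 8*N²)
(102 + (R(0*1) - (p(-5, 6) - 29)/(10 - 21)))² = (102 + (8*(0*1)² - ((-3 - 1*6) - 29)/(10 - 21)))² = (102 + (8*0² - ((-3 - 6) - 29)/(-11)))² = (102 + (8*0 - (-9 - 29)*(-1)/11))² = (102 + (0 - (-38)*(-1)/11))² = (102 + (0 - 1*38/11))² = (102 + (0 - 38/11))² = (102 - 38/11)² = (1084/11)² = 1175056/121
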